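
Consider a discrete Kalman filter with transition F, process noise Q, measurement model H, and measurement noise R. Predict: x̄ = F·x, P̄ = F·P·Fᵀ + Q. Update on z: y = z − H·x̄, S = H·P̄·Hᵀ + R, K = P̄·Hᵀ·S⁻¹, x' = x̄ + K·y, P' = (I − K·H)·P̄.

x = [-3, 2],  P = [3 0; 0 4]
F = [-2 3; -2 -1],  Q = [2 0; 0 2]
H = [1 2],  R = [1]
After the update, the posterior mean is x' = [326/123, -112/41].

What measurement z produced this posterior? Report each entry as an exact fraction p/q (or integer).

x̄ = F·x = [12, 4]
P̄ = F·P·Fᵀ + Q = [50 0; 0 18]
S = H·P̄·Hᵀ + R = [123]
K = P̄·Hᵀ·S⁻¹ = [50/123; 12/41]
x' − x̄ = [-1150/123, -276/41] = K·y
y = (KᵀK)⁻¹·Kᵀ·(x' − x̄) = [-23]
z = y + H·x̄ = [-23] + [20] = [-3]

z = [-3]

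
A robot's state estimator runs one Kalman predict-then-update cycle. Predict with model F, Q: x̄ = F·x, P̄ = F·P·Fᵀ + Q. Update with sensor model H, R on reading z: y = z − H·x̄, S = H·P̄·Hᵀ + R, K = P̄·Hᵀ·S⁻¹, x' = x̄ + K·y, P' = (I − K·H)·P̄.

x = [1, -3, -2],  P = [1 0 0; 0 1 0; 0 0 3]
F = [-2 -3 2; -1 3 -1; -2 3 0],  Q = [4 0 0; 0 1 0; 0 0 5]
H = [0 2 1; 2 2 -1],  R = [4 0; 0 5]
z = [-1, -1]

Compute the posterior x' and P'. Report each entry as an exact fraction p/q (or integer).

x̄ = F·x = [3, -8, -11]
P̄ = F·P·Fᵀ + Q = [29 -13 -5; -13 14 11; -5 11 18]
y = z − H·x̄ = [26, -2]
S = H·P̄·Hᵀ + R = [122 -24; -24 67]
K = P̄·Hᵀ·S⁻¹ = [-41/262 65/131; 2397/7598 -81/3799; 1268/3799 114/3799]
x' = x̄ + K·y = [-270/131, 931/3799, -9049/3799]
P' = (I − K·H)·P̄ = [1517/262 -637/262 555/131; -637/262 11431/7598 -6637/3799; 555/131 -6637/3799 18346/3799]

x' = [-270/131, 931/3799, -9049/3799]
P' = [1517/262 -637/262 555/131; -637/262 11431/7598 -6637/3799; 555/131 -6637/3799 18346/3799]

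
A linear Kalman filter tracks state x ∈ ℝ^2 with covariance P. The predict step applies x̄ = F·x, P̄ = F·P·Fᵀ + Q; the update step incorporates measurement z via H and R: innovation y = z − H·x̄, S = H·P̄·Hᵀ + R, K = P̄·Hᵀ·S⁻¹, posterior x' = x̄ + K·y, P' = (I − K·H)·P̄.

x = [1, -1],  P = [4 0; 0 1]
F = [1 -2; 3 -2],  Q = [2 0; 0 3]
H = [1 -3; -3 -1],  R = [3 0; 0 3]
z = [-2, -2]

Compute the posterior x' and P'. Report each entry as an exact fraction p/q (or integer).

x' = [2987/6333, 5083/6333]
P' = [590/2111 16/2111; 16/2111 623/2111]

x̄ = F·x = [3, 5]
P̄ = F·P·Fᵀ + Q = [10 16; 16 43]
y = z − H·x̄ = [10, 12]
S = H·P̄·Hᵀ + R = [304 227; 227 232]
K = P̄·Hᵀ·S⁻¹ = [542/6333 -1786/6333; -1853/6333 -671/6333]
x' = x̄ + K·y = [2987/6333, 5083/6333]
P' = (I − K·H)·P̄ = [590/2111 16/2111; 16/2111 623/2111]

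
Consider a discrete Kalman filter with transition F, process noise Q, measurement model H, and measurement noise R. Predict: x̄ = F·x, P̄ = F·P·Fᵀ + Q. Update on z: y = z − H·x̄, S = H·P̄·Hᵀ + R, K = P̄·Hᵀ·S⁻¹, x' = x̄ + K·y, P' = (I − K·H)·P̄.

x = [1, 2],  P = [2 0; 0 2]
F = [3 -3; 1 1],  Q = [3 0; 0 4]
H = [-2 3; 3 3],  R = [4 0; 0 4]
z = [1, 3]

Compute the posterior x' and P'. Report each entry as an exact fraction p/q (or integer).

x' = [6498/18205, 12231/18205]
P' = [5772/18205 -936/18205; -936/18205 4088/18205]

x̄ = F·x = [-3, 3]
P̄ = F·P·Fᵀ + Q = [39 0; 0 8]
y = z − H·x̄ = [-14, 3]
S = H·P̄·Hᵀ + R = [232 -162; -162 427]
K = P̄·Hᵀ·S⁻¹ = [-3588/18205 3627/18205; 3534/18205 2364/18205]
x' = x̄ + K·y = [6498/18205, 12231/18205]
P' = (I − K·H)·P̄ = [5772/18205 -936/18205; -936/18205 4088/18205]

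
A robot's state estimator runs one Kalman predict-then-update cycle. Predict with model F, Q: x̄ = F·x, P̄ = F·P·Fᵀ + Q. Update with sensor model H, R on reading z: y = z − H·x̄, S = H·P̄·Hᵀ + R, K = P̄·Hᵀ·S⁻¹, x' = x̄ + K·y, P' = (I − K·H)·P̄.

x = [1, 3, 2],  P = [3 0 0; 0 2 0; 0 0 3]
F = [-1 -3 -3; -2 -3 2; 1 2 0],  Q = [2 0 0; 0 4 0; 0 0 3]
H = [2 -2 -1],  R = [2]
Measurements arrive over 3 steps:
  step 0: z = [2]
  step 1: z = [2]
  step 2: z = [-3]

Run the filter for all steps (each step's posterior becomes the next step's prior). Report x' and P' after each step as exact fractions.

step 0: x̄ = F·x = [-16, -7, 7]
step 0: P̄ = F·P·Fᵀ + Q = [50 6 -15; 6 46 -18; -15 -18 14]
step 0: y = z − H·x̄ = [27]
step 0: S = H·P̄·Hᵀ + R = [340]
step 0: K = P̄·Hᵀ·S⁻¹ = [103/340; -31/170; -2/85]
step 0: x' = x̄ + K·y = [-2659/340, -2027/170, 541/85]
step 0: P' = (I − K·H)·P̄ = [6391/340 4213/170 -1069/85; 4213/170 2949/85 -1654/85; -1069/85 -1654/85 1174/85]
step 1: x̄ = F·x = [8329/340, 5452/85, -10767/340]
step 1: P̄ = F·P·Fᵀ + Q = [61311/340 32413/85 -66773/340; 32413/85 91646/85 -44389/85; -66773/340 -44389/85 88299/340]
step 1: y = z − H·x̄ = [16871/340]
step 1: S = H·P̄·Hᵀ + R = [320211/340]
step 1: K = P̄·Hᵀ·S⁻¹ = [-23303/106737; -296308/320211; 133267/320211]
step 1: x' = x̄ + K·y = [1458434/106737, 5835733/320211, -3527542/320211]
step 1: P' = (I − K·H)·P̄ = [4818689/35579 20393530/106737 -11828320/106737; 20393530/106737 87017054/320211 -51080312/320211; -11828320/106737 -51080312/320211 30924170/320211]
step 2: x̄ = F·x = [-3766625/106737, -33312887/320211, 16046768/320211]
step 2: P̄ = F·P·Fᵀ + Q = [37800867/35579 313263134/106737 -152812241/106737; 313263134/106737 2712614318/320211 -1312394024/320211; -152812241/106737 -1312394024/320211 637119410/320211]
step 2: y = z − H·x̄ = [-28939889/320211]
step 2: S = H·P̄·Hᵀ + R = [1914903896/320211]
step 2: K = P̄·Hᵀ·S⁻¹ = [-740726475/1914903896; -279156976/239362987; 133849399/239362987]
step 2: x' = x̄ + K·y = [-629686975/1914903896, 327595745/239362987, -101759245/239362987]
step 2: P' = (I − K·H)·P̄ = [321005638933/1914903896 56749567034/239362987 -33062542716/239362987; 56749567034/239362987 80792126878/239362987 -47526805736/239362987; -33062542716/239362987 -47526805736/239362987 28660827242/239362987]

step 0: x' = [-2659/340, -2027/170, 541/85], P' = [6391/340 4213/170 -1069/85; 4213/170 2949/85 -1654/85; -1069/85 -1654/85 1174/85]
step 1: x' = [1458434/106737, 5835733/320211, -3527542/320211], P' = [4818689/35579 20393530/106737 -11828320/106737; 20393530/106737 87017054/320211 -51080312/320211; -11828320/106737 -51080312/320211 30924170/320211]
step 2: x' = [-629686975/1914903896, 327595745/239362987, -101759245/239362987], P' = [321005638933/1914903896 56749567034/239362987 -33062542716/239362987; 56749567034/239362987 80792126878/239362987 -47526805736/239362987; -33062542716/239362987 -47526805736/239362987 28660827242/239362987]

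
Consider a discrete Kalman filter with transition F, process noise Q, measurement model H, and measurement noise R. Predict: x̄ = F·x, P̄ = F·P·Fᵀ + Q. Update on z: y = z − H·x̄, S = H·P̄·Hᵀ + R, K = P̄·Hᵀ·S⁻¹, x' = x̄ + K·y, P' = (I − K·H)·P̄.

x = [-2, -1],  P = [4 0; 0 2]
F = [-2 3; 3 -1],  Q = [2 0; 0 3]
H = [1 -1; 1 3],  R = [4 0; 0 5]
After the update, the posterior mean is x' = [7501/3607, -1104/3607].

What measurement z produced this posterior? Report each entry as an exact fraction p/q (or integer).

x̄ = F·x = [1, -5]
P̄ = F·P·Fᵀ + Q = [36 -30; -30 41]
S = H·P̄·Hᵀ + R = [141 -147; -147 230]
K = P̄·Hᵀ·S⁻¹ = [2414/3607 696/3607; -2659/10821 892/3607]
x' − x̄ = [3894/3607, 16931/3607] = K·y
y = (KᵀK)⁻¹·Kᵀ·(x' − x̄) = [-3, 16]
z = y + H·x̄ = [-3, 16] + [6, -14] = [3, 2]

z = [3, 2]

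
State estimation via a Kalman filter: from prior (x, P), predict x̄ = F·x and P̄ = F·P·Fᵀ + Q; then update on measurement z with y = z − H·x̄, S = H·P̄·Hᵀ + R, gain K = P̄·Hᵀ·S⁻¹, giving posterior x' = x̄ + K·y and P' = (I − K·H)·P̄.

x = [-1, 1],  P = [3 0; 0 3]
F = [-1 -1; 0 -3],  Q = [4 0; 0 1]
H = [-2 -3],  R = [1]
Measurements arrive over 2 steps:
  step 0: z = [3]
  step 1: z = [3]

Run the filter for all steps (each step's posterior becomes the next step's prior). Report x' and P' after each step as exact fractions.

step 0: x' = [282/401, -591/401], P' = [1801/401 -1185/401; -1185/401 824/401]
step 1: x' = [20943/32597, -45369/32597], P' = [301685/65194 -200967/65194; -200967/65194 141073/65194]

step 0: x̄ = F·x = [0, -3]
step 0: P̄ = F·P·Fᵀ + Q = [10 9; 9 28]
step 0: y = z − H·x̄ = [-6]
step 0: S = H·P̄·Hᵀ + R = [401]
step 0: K = P̄·Hᵀ·S⁻¹ = [-47/401; -102/401]
step 0: x' = x̄ + K·y = [282/401, -591/401]
step 0: P' = (I − K·H)·P̄ = [1801/401 -1185/401; -1185/401 824/401]
step 1: x̄ = F·x = [309/401, 1773/401]
step 1: P̄ = F·P·Fᵀ + Q = [1859/401 -1083/401; -1083/401 7817/401]
step 1: y = z − H·x̄ = [7140/401]
step 1: S = H·P̄·Hᵀ + R = [65194/401]
step 1: K = P̄·Hᵀ·S⁻¹ = [-469/65194; -21285/65194]
step 1: x' = x̄ + K·y = [20943/32597, -45369/32597]
step 1: P' = (I − K·H)·P̄ = [301685/65194 -200967/65194; -200967/65194 141073/65194]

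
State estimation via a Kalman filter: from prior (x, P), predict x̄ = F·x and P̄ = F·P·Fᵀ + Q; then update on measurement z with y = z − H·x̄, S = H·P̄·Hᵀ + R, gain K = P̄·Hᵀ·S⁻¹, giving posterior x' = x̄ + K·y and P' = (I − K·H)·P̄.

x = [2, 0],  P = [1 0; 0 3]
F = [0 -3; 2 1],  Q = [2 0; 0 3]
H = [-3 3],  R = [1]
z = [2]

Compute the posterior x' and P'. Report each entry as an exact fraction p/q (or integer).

x' = [570/257, 743/257]
P' = [955/257 936/257; 936/257 1891/514]

x̄ = F·x = [0, 4]
P̄ = F·P·Fᵀ + Q = [29 -9; -9 10]
y = z − H·x̄ = [-10]
S = H·P̄·Hᵀ + R = [514]
K = P̄·Hᵀ·S⁻¹ = [-57/257; 57/514]
x' = x̄ + K·y = [570/257, 743/257]
P' = (I − K·H)·P̄ = [955/257 936/257; 936/257 1891/514]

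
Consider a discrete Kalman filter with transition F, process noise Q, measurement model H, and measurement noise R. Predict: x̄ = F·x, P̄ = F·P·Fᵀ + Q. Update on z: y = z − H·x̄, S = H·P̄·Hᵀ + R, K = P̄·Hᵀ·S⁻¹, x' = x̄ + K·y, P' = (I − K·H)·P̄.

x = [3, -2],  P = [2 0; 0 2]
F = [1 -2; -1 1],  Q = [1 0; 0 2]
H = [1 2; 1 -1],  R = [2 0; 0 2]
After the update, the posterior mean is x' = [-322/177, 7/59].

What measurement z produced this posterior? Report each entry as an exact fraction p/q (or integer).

x̄ = F·x = [7, -5]
P̄ = F·P·Fᵀ + Q = [11 -6; -6 6]
S = H·P̄·Hᵀ + R = [13 -7; -7 31]
K = P̄·Hᵀ·S⁻¹ = [44/177 107/177; 17/59 -19/59]
x' − x̄ = [-1561/177, 302/59] = K·y
y = (KᵀK)⁻¹·Kᵀ·(x' − x̄) = [1, -15]
z = y + H·x̄ = [1, -15] + [-3, 12] = [-2, -3]

z = [-2, -3]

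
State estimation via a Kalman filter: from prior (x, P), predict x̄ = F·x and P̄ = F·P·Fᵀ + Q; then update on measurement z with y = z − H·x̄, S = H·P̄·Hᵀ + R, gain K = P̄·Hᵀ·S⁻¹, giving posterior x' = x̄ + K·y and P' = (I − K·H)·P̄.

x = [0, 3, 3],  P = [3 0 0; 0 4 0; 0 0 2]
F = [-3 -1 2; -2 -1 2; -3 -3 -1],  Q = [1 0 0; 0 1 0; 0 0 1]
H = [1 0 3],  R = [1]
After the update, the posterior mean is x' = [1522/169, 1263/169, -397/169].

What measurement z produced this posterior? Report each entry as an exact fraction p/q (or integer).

x̄ = F·x = [3, 3, -12]
P̄ = F·P·Fᵀ + Q = [40 30 35; 30 25 26; 35 26 66]
S = H·P̄·Hᵀ + R = [845]
K = P̄·Hᵀ·S⁻¹ = [29/169; 108/845; 233/845]
x' − x̄ = [1015/169, 756/169, 1631/169] = K·y
y = (KᵀK)⁻¹·Kᵀ·(x' − x̄) = [35]
z = y + H·x̄ = [35] + [-33] = [2]

z = [2]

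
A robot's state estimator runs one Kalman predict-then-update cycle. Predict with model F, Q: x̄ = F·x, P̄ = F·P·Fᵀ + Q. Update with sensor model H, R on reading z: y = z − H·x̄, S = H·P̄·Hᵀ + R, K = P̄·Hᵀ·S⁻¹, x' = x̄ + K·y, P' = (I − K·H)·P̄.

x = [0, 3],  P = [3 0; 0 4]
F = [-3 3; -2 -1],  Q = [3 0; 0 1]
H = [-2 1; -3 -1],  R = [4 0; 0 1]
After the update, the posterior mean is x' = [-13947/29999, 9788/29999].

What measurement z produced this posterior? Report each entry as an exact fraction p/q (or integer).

x̄ = F·x = [9, -3]
P̄ = F·P·Fᵀ + Q = [66 6; 6 17]
S = H·P̄·Hᵀ + R = [261 373; 373 648]
K = P̄·Hᵀ·S⁻¹ = [-5556/29999 -6246/29999; 16295/29999 -11000/29999]
x' − x̄ = [-283938/29999, 99785/29999] = K·y
y = (KᵀK)⁻¹·Kᵀ·(x' − x̄) = [23, 25]
z = y + H·x̄ = [23, 25] + [-21, -24] = [2, 1]

z = [2, 1]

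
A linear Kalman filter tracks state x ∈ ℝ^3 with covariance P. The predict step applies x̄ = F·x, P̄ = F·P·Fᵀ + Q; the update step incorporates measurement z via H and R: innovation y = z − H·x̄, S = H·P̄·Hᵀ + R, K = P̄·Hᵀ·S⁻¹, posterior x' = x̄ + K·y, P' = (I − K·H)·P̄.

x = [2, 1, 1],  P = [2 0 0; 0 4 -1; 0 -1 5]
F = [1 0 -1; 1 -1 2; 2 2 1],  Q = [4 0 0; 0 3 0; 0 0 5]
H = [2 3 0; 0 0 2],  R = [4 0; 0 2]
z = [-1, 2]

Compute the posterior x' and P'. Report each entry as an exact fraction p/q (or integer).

x' = [2927/2843, -2739/2843, 3101/2843]
P' = [154146/14215 -20640/2843 292/14215; -20640/2843 15060/2843 -36/2843; 292/14215 -36/2843 6989/14215]

x̄ = F·x = [1, 3, 7]
P̄ = F·P·Fᵀ + Q = [11 -9 1; -9 33 3; 1 3 30]
y = z − H·x̄ = [-12, -12]
S = H·P̄·Hᵀ + R = [237 22; 22 122]
K = P̄·Hᵀ·S⁻¹ = [-327/14215 292/14215; 975/2843 -36/2843; 11/14215 6989/14215]
x' = x̄ + K·y = [2927/2843, -2739/2843, 3101/2843]
P' = (I − K·H)·P̄ = [154146/14215 -20640/2843 292/14215; -20640/2843 15060/2843 -36/2843; 292/14215 -36/2843 6989/14215]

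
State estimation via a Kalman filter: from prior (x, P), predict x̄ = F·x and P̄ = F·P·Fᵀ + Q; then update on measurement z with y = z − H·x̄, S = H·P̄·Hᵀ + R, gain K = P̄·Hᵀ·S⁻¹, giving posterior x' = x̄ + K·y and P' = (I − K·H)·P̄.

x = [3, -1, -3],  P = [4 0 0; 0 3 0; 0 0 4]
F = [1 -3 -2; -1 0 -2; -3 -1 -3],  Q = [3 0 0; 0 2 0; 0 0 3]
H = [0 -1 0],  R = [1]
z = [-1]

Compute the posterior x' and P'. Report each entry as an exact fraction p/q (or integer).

x̄ = F·x = [12, 3, 1]
P̄ = F·P·Fᵀ + Q = [50 12 21; 12 22 36; 21 36 78]
y = z − H·x̄ = [2]
S = H·P̄·Hᵀ + R = [23]
K = P̄·Hᵀ·S⁻¹ = [-12/23; -22/23; -36/23]
x' = x̄ + K·y = [252/23, 25/23, -49/23]
P' = (I − K·H)·P̄ = [1006/23 12/23 51/23; 12/23 22/23 36/23; 51/23 36/23 498/23]

x' = [252/23, 25/23, -49/23]
P' = [1006/23 12/23 51/23; 12/23 22/23 36/23; 51/23 36/23 498/23]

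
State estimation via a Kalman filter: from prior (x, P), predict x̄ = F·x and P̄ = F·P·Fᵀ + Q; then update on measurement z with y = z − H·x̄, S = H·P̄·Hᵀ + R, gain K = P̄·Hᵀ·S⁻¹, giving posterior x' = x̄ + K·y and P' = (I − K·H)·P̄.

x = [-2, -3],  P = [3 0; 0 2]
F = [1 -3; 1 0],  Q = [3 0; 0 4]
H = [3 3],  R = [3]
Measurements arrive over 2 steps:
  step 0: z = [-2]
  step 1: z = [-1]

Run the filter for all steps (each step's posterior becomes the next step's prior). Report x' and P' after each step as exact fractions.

step 0: x' = [325/112, -197/56], P' = [501/112 -237/56; -237/56 121/28]
step 1: x' = [20773/38608, -31773/38608], P' = [113283/38608 -103323/38608; -103323/38608 106195/38608]

step 0: x̄ = F·x = [7, -2]
step 0: P̄ = F·P·Fᵀ + Q = [24 3; 3 7]
step 0: y = z − H·x̄ = [-17]
step 0: S = H·P̄·Hᵀ + R = [336]
step 0: K = P̄·Hᵀ·S⁻¹ = [27/112; 5/56]
step 0: x' = x̄ + K·y = [325/112, -197/56]
step 0: P' = (I − K·H)·P̄ = [501/112 -237/56; -237/56 121/28]
step 1: x̄ = F·x = [1507/112, 325/112]
step 1: P̄ = F·P·Fᵀ + Q = [8037/112 1923/112; 1923/112 949/112]
step 1: y = z − H·x̄ = [-701/14]
step 1: S = H·P̄·Hᵀ + R = [7239/7]
step 1: K = P̄·Hᵀ·S⁻¹ = [1245/4826; 359/4826]
step 1: x' = x̄ + K·y = [20773/38608, -31773/38608]
step 1: P' = (I − K·H)·P̄ = [113283/38608 -103323/38608; -103323/38608 106195/38608]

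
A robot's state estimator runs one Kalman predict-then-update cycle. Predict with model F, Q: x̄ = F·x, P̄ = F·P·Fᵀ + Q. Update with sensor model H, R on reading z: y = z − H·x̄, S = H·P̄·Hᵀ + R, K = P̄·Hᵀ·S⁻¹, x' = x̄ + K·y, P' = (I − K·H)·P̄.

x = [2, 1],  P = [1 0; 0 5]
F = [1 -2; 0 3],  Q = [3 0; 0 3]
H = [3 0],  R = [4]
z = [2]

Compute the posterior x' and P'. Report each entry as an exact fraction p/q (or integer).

x̄ = F·x = [0, 3]
P̄ = F·P·Fᵀ + Q = [24 -30; -30 48]
y = z − H·x̄ = [2]
S = H·P̄·Hᵀ + R = [220]
K = P̄·Hᵀ·S⁻¹ = [18/55; -9/22]
x' = x̄ + K·y = [36/55, 24/11]
P' = (I − K·H)·P̄ = [24/55 -6/11; -6/11 123/11]

x' = [36/55, 24/11]
P' = [24/55 -6/11; -6/11 123/11]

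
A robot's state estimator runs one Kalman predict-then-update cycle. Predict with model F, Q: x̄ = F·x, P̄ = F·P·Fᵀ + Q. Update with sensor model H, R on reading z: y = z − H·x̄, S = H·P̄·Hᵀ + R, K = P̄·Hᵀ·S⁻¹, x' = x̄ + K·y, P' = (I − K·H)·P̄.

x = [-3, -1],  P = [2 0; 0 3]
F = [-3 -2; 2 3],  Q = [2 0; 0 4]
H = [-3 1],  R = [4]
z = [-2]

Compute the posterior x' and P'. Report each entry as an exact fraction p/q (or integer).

x̄ = F·x = [11, -9]
P̄ = F·P·Fᵀ + Q = [32 -30; -30 39]
y = z − H·x̄ = [40]
S = H·P̄·Hᵀ + R = [511]
K = P̄·Hᵀ·S⁻¹ = [-18/73; 129/511]
x' = x̄ + K·y = [83/73, 561/511]
P' = (I − K·H)·P̄ = [68/73 132/73; 132/73 3288/511]

x' = [83/73, 561/511]
P' = [68/73 132/73; 132/73 3288/511]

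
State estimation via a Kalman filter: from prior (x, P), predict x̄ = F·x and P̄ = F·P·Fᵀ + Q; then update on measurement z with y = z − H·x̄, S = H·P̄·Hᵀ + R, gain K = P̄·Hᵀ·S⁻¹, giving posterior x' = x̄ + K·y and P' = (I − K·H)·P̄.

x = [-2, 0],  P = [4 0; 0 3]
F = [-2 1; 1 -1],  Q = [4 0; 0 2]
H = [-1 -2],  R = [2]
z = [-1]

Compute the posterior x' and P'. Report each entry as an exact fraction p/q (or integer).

x̄ = F·x = [4, -2]
P̄ = F·P·Fᵀ + Q = [23 -11; -11 9]
y = z − H·x̄ = [-1]
S = H·P̄·Hᵀ + R = [17]
K = P̄·Hᵀ·S⁻¹ = [-1/17; -7/17]
x' = x̄ + K·y = [69/17, -27/17]
P' = (I − K·H)·P̄ = [390/17 -194/17; -194/17 104/17]

x' = [69/17, -27/17]
P' = [390/17 -194/17; -194/17 104/17]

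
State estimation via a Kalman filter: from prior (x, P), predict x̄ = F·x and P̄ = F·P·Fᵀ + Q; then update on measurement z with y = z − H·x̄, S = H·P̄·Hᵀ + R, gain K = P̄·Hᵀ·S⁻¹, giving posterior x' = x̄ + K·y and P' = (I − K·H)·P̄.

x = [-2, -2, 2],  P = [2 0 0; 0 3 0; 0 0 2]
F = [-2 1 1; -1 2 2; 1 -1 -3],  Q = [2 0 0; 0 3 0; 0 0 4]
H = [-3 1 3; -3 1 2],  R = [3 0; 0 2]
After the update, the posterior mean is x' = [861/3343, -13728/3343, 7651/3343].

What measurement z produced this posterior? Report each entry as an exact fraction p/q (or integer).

z = [3, -1]

x̄ = F·x = [4, 2, -6]
P̄ = F·P·Fᵀ + Q = [15 14 -13; 14 25 -20; -13 -20 27]
S = H·P̄·Hᵀ + R = [436 333; 333 262]
K = P̄·Hᵀ·S⁻¹ = [641/3343 -1542/3343; -1193/3343 789/3343; 1891/3343 -1472/3343]
x' − x̄ = [-12511/3343, -20414/3343, 27709/3343] = K·y
y = (KᵀK)⁻¹·Kᵀ·(x' − x̄) = [31, 21]
z = y + H·x̄ = [31, 21] + [-28, -22] = [3, -1]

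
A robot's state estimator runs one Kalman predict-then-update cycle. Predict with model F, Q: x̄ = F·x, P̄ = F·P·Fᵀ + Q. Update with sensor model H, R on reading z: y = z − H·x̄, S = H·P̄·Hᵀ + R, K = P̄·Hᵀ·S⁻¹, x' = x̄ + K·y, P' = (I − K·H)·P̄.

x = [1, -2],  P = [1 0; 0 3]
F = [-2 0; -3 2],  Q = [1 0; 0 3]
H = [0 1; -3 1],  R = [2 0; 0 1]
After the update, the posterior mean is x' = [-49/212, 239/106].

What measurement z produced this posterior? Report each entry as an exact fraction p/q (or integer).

x̄ = F·x = [-2, -7]
P̄ = F·P·Fᵀ + Q = [5 6; 6 24]
S = H·P̄·Hᵀ + R = [26 6; 6 34]
K = P̄·Hᵀ·S⁻¹ = [129/424 -135/424; 195/212 3/212]
x' − x̄ = [375/212, 981/106] = K·y
y = (KᵀK)⁻¹·Kᵀ·(x' − x̄) = [10, 4]
z = y + H·x̄ = [10, 4] + [-7, -1] = [3, 3]

z = [3, 3]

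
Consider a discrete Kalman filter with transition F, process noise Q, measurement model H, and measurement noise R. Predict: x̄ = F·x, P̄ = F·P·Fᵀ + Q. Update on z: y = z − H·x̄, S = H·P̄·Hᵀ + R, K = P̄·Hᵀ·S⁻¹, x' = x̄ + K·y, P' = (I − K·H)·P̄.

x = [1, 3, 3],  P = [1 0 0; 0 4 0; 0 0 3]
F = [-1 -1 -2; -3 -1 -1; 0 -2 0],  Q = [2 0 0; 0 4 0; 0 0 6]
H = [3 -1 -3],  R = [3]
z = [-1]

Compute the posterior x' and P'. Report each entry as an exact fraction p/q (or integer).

x' = [-1070/109, -986/109, -704/109]
P' = [1871/109 1467/109 1372/109; 1467/109 4335/218 747/109; 1372/109 747/109 1148/109]

x̄ = F·x = [-10, -9, -6]
P̄ = F·P·Fᵀ + Q = [19 13 8; 13 20 8; 8 8 22]
y = z − H·x̄ = [2]
S = H·P̄·Hᵀ + R = [218]
K = P̄·Hᵀ·S⁻¹ = [10/109; -5/218; -25/109]
x' = x̄ + K·y = [-1070/109, -986/109, -704/109]
P' = (I − K·H)·P̄ = [1871/109 1467/109 1372/109; 1467/109 4335/218 747/109; 1372/109 747/109 1148/109]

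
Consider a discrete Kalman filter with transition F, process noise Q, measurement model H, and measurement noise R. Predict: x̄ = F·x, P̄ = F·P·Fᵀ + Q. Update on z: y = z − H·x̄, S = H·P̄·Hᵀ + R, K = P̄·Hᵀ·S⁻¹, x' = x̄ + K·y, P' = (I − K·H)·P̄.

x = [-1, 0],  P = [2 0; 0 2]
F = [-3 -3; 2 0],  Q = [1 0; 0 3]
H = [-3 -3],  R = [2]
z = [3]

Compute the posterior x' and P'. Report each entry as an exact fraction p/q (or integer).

x' = [102/109, -209/109]
P' = [2441/218 -2391/218; -2391/218 2389/218]

x̄ = F·x = [3, -2]
P̄ = F·P·Fᵀ + Q = [37 -12; -12 11]
y = z − H·x̄ = [6]
S = H·P̄·Hᵀ + R = [218]
K = P̄·Hᵀ·S⁻¹ = [-75/218; 3/218]
x' = x̄ + K·y = [102/109, -209/109]
P' = (I − K·H)·P̄ = [2441/218 -2391/218; -2391/218 2389/218]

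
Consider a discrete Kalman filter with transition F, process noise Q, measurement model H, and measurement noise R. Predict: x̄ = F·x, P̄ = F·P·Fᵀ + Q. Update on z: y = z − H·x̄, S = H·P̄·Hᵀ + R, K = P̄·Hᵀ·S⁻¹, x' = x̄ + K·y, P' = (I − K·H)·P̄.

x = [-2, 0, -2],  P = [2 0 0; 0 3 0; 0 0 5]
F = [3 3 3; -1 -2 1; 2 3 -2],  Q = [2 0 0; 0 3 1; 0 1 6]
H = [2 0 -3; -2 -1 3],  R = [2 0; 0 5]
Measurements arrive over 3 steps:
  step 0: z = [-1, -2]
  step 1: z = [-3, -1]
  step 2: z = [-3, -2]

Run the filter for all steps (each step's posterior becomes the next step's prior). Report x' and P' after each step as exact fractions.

step 0: x' = [-15473/1819, 25094/9095, -48647/9095], P' = [68667/1819 -14174/1819 44180/1819; -14174/1819 85431/18190 -43314/9095; 44180/1819 -43314/9095 143742/9095]
step 1: x' = [-5304204521/1060062657, 772315298/353354219, -2647686725/1060062657], P' = [50714998433/1060062657 -2986180984/353354219 32702117768/1060062657; -2986180984/353354219 1658831280/353354219 -1833465696/353354219; 32702117768/1060062657 -1833465696/353354219 21275758826/1060062657]
step 2: x' = [-32515459763965/5220626218489, 14895597231502/5220626218489, -17500950687387/5220626218489], P' = [1290686507971929/26103131092445 -229130066315566/26103131092445 832216726704024/26103131092445; -229130066315566/26103131092445 124257465707619/26103131092445 -140936803527936/26103131092445; 832216726704024/26103131092445 -140936803527936/26103131092445 541249174419714/26103131092445]

step 0: x̄ = F·x = [-12, 0, 0]
step 0: P̄ = F·P·Fᵀ + Q = [92 -9 9; -9 22 -31; 9 -31 61]
step 0: y = z − H·x̄ = [23, -26]
step 0: S = H·P̄·Hᵀ + R = [811 -884; -884 986]
step 0: K = P̄·Hᵀ·S⁻¹ = [141/107 1876/1819; -347/535 -12367/18190; 311/535 6548/9095]
step 0: x' = x̄ + K·y = [-15473/1819, 25094/9095, -48647/9095]
step 0: P' = (I − K·H)·P̄ = [68667/1819 -14174/1819 44180/1819; -14174/1819 85431/18190 -43314/9095; 44180/1819 -43314/9095 143742/9095]
step 1: x̄ = F·x = [-302754/9095, -4294/1819, 17846/9095]
step 1: P̄ = F·P·Fᵀ + Q = [13414421/18190 -17460/1819 778011/18190; -17460/1819 26640/1819 -28972/1819; 778011/18190 -28972/1819 578891/18190]
step 1: y = z − H·x̄ = [631761/9095, -689611/9095]
step 1: S = H·P̄·Hᵀ + R = [49567951/18190 -50051531/18190; -50051531/18190 50928841/18190]
step 1: K = P̄·Hᵀ·S⁻¹ = [1661821781/1060062657 1126979878/1060062657; -235982440/353354219 -237373280/353354219; 788479529/1060062657 784687606/1060062657]
step 1: x' = x̄ + K·y = [-5304204521/1060062657, 772315298/353354219, -2647686725/1060062657]
step 1: P' = (I − K·H)·P̄ = [50714998433/1060062657 -2986180984/353354219 32702117768/1060062657; -2986180984/353354219 1658831280/353354219 -1833465696/353354219; 32702117768/1060062657 -1833465696/353354219 21275758826/1060062657]
step 2: x̄ = F·x = [-5634945352/353354219, -659124664/353354219, 545934030/353354219]
step 2: P̄ = F·P·Fᵀ + Q = [341067528103/353354219 -7016201343/353354219 23514848886/353354219; -7016201343/353354219 5280033866/353354219 -5921640927/353354219; 23514848886/353354219 -5921640927/353354219 11999052342/353354219]
step 2: y = z − H·x̄ = [11847630137/353354219, -14273525896/353354219]
step 2: S = H·P̄·Hᵀ + R = [1190790105296/353354219 -1193815916953/353354219; -1193815916953/353354219 1204595242009/353354219]
step 2: K = P̄·Hᵀ·S⁻¹ = [42361417915893/26103131092445 2625586008796/2373011917495; -17724861023662/26103131092445 -1614686248369/2373011917495; 20342965074453/26103131092445 1822743152346/2373011917495]
step 2: x' = x̄ + K·y = [-32515459763965/5220626218489, 14895597231502/5220626218489, -17500950687387/5220626218489]
step 2: P' = (I − K·H)·P̄ = [1290686507971929/26103131092445 -229130066315566/26103131092445 832216726704024/26103131092445; -229130066315566/26103131092445 124257465707619/26103131092445 -140936803527936/26103131092445; 832216726704024/26103131092445 -140936803527936/26103131092445 541249174419714/26103131092445]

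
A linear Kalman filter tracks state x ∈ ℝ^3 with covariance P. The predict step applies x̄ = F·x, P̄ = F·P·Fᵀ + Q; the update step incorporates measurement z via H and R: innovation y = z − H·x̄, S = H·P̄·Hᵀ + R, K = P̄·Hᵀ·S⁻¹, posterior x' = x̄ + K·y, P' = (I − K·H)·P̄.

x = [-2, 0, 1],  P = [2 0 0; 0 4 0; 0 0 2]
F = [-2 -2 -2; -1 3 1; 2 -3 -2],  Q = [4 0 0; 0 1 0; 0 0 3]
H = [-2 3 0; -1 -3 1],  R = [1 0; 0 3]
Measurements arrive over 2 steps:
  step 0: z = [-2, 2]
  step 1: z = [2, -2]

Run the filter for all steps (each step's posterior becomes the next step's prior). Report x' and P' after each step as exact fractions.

step 0: x' = [-23746/127669, -103172/127669, -112109/127669], P' = [101844/127669 53196/127669 168624/127669; 53196/127669 39790/127669 110145/127669; 168624/127669 110145/127669 594777/127669]
step 1: x' = [-1296747652/2092929203, 540103633/2092929203, -2664161039/2092929203], P' = [1373995512/2092929203 663332724/2092929203 2011472238/2092929203; 663332724/2092929203 505345859/2092929203 1260671334/2092929203; 2011472238/2092929203 1260671334/2092929203 7395935115/2092929203]

step 0: x̄ = F·x = [2, 3, -6]
step 0: P̄ = F·P·Fᵀ + Q = [36 -24 24; -24 41 -44; 24 -44 55]
step 0: y = z − H·x̄ = [-7, 19]
step 0: S = H·P̄·Hᵀ + R = [802 -549; -549 535]
step 0: K = P̄·Hᵀ·S⁻¹ = [-44100/127669 -30936/127669; 12978/127669 -20807/127669; -6813/127669 31906/127669]
step 0: x' = x̄ + K·y = [-23746/127669, -103172/127669, -112109/127669]
step 0: P' = (I − K·H)·P̄ = [101844/127669 53196/127669 168624/127669; 53196/127669 39790/127669 110145/127669; 168624/127669 110145/127669 594777/127669]
step 1: x̄ = F·x = [478054/127669, -397879/127669, 486242/127669]
step 1: P̄ = F·P·Fᵀ + Q = [6112040/127669 -2318550/127669 3418314/127669; -2318550/127669 1186846/127669 -1589397/127669; 3418314/127669 -1589397/127669 2861997/127669]
step 1: y = z − H·x̄ = [2405083/127669, -1457163/127669]
step 1: S = H·P̄·Hᵀ + R = [63080043/127669 -17018003/127669; -17018003/127669 8827112/127669]
step 1: K = P̄·Hᵀ·S⁻¹ = [-757992852/2092929203 -450840482/2092929203; 189372129/2092929203 -306232989/2092929203; -240930474/2092929203 534149625/2092929203]
step 1: x' = x̄ + K·y = [-1296747652/2092929203, 540103633/2092929203, -2664161039/2092929203]
step 1: P' = (I − K·H)·P̄ = [1373995512/2092929203 663332724/2092929203 2011472238/2092929203; 663332724/2092929203 505345859/2092929203 1260671334/2092929203; 2011472238/2092929203 1260671334/2092929203 7395935115/2092929203]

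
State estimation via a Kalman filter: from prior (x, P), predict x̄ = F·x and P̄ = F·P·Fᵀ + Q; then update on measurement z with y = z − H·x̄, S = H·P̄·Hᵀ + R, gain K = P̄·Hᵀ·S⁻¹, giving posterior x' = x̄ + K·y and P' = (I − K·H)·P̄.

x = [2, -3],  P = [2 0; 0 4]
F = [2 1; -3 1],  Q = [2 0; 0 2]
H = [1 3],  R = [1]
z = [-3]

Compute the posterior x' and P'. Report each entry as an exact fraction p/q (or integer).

x' = [-47/183, -175/183]
P' = [2462/183 -824/183; -824/183 296/183]

x̄ = F·x = [1, -9]
P̄ = F·P·Fᵀ + Q = [14 -8; -8 24]
y = z − H·x̄ = [23]
S = H·P̄·Hᵀ + R = [183]
K = P̄·Hᵀ·S⁻¹ = [-10/183; 64/183]
x' = x̄ + K·y = [-47/183, -175/183]
P' = (I − K·H)·P̄ = [2462/183 -824/183; -824/183 296/183]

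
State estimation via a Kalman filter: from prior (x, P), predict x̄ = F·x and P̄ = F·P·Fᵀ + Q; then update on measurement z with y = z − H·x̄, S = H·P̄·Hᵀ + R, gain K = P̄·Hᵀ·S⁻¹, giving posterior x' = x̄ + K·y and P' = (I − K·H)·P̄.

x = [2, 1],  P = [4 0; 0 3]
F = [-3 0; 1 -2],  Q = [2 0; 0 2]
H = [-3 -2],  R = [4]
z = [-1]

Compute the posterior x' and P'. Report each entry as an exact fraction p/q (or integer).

x' = [33/137, 0]
P' = [1156/137 -12; -12 18]

x̄ = F·x = [-6, 0]
P̄ = F·P·Fᵀ + Q = [38 -12; -12 18]
y = z − H·x̄ = [-19]
S = H·P̄·Hᵀ + R = [274]
K = P̄·Hᵀ·S⁻¹ = [-45/137; 0]
x' = x̄ + K·y = [33/137, 0]
P' = (I − K·H)·P̄ = [1156/137 -12; -12 18]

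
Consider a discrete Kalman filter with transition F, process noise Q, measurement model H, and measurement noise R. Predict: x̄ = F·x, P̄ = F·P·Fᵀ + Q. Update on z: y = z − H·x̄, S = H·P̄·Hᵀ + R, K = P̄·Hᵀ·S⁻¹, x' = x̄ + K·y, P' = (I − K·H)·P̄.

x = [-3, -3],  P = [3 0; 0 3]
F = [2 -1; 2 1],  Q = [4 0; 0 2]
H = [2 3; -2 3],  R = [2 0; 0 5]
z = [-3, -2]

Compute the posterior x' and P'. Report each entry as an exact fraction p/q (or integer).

x' = [-5191/36785, -34869/36785]
P' = [15436/36785 -4266/36785; -4266/36785 6946/36785]

x̄ = F·x = [-3, -9]
P̄ = F·P·Fᵀ + Q = [19 9; 9 17]
y = z − H·x̄ = [30, 19]
S = H·P̄·Hᵀ + R = [339 77; 77 126]
K = P̄·Hᵀ·S⁻¹ = [1291/5255 -8734/36785; 879/5255 5874/36785]
x' = x̄ + K·y = [-5191/36785, -34869/36785]
P' = (I − K·H)·P̄ = [15436/36785 -4266/36785; -4266/36785 6946/36785]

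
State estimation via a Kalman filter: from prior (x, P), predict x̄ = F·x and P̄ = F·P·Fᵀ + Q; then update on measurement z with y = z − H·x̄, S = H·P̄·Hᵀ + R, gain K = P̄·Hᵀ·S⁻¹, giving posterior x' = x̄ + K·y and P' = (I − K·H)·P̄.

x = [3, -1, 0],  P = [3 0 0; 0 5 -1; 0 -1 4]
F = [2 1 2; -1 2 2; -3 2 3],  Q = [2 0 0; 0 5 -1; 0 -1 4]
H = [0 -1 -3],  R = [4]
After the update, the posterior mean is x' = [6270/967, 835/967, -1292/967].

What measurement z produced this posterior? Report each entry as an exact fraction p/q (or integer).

z = [3]

x̄ = F·x = [5, -5, -11]
P̄ = F·P·Fᵀ + Q = [31 14 9; 14 36 42; 9 42 75]
S = H·P̄·Hᵀ + R = [967]
K = P̄·Hᵀ·S⁻¹ = [-41/967; -162/967; -267/967]
x' − x̄ = [1435/967, 5670/967, 9345/967] = K·y
y = (KᵀK)⁻¹·Kᵀ·(x' − x̄) = [-35]
z = y + H·x̄ = [-35] + [38] = [3]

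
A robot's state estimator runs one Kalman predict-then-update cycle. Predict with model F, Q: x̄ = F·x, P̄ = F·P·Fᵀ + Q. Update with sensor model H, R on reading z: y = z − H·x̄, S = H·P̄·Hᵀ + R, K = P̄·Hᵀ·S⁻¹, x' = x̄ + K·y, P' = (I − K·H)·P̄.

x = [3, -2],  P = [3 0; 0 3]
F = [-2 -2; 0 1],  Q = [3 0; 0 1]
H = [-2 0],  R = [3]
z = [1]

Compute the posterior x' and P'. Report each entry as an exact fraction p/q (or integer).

x' = [-20/37, -86/37]
P' = [27/37 -6/37; -6/37 100/37]

x̄ = F·x = [-2, -2]
P̄ = F·P·Fᵀ + Q = [27 -6; -6 4]
y = z − H·x̄ = [-3]
S = H·P̄·Hᵀ + R = [111]
K = P̄·Hᵀ·S⁻¹ = [-18/37; 4/37]
x' = x̄ + K·y = [-20/37, -86/37]
P' = (I − K·H)·P̄ = [27/37 -6/37; -6/37 100/37]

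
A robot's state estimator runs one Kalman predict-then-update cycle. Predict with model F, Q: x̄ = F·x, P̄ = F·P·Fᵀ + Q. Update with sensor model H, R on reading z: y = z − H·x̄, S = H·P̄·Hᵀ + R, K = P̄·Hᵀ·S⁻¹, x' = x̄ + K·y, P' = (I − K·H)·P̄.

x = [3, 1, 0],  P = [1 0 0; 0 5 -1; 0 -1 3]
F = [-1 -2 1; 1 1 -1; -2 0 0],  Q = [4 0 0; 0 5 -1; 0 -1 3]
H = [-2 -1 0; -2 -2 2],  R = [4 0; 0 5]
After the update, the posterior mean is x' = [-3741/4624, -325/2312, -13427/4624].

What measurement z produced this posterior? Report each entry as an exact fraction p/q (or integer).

z = [1, -3]

x̄ = F·x = [-5, 4, -6]
P̄ = F·P·Fᵀ + Q = [32 -17 2; -17 16 -3; 2 -3 7]
S = H·P̄·Hᵀ + R = [80 56; 56 97]
K = P̄·Hᵀ·S⁻¹ = [-3103/4624 69/578; 985/2312 -83/289; -993/4624 167/578]
x' − x̄ = [19379/4624, -9573/2312, 14317/4624] = K·y
y = (KᵀK)⁻¹·Kᵀ·(x' − x̄) = [-5, 7]
z = y + H·x̄ = [-5, 7] + [6, -10] = [1, -3]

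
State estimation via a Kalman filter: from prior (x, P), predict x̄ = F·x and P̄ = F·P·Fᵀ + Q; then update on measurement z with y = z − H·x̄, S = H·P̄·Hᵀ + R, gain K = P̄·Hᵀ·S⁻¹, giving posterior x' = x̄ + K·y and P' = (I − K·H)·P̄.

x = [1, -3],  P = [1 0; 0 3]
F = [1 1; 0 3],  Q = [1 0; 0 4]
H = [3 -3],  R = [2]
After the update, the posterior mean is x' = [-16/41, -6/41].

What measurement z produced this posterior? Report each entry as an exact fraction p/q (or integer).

z = [-1]

x̄ = F·x = [-2, -9]
P̄ = F·P·Fᵀ + Q = [5 9; 9 31]
S = H·P̄·Hᵀ + R = [164]
K = P̄·Hᵀ·S⁻¹ = [-3/41; -33/82]
x' − x̄ = [66/41, 363/41] = K·y
y = (KᵀK)⁻¹·Kᵀ·(x' − x̄) = [-22]
z = y + H·x̄ = [-22] + [21] = [-1]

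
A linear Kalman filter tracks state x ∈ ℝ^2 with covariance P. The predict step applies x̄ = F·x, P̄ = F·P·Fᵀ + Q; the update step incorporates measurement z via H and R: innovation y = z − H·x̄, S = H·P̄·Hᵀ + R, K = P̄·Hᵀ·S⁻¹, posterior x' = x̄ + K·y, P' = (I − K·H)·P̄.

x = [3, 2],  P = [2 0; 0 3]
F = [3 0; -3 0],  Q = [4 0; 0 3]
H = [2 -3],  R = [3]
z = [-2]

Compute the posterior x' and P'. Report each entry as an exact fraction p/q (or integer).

x̄ = F·x = [9, -9]
P̄ = F·P·Fᵀ + Q = [22 -18; -18 21]
y = z − H·x̄ = [-47]
S = H·P̄·Hᵀ + R = [496]
K = P̄·Hᵀ·S⁻¹ = [49/248; -99/496]
x' = x̄ + K·y = [-71/248, 189/496]
P' = (I − K·H)·P̄ = [327/124 387/248; 387/248 615/496]

x' = [-71/248, 189/496]
P' = [327/124 387/248; 387/248 615/496]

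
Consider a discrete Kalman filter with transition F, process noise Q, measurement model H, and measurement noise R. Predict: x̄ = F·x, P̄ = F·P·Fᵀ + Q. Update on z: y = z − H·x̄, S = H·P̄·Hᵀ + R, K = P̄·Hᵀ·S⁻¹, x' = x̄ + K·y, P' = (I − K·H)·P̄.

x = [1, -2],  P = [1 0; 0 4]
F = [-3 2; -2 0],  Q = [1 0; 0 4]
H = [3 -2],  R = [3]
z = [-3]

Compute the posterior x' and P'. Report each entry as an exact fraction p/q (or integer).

x̄ = F·x = [-7, -2]
P̄ = F·P·Fᵀ + Q = [26 6; 6 8]
y = z − H·x̄ = [14]
S = H·P̄·Hᵀ + R = [197]
K = P̄·Hᵀ·S⁻¹ = [66/197; 2/197]
x' = x̄ + K·y = [-455/197, -366/197]
P' = (I − K·H)·P̄ = [766/197 1050/197; 1050/197 1572/197]

x' = [-455/197, -366/197]
P' = [766/197 1050/197; 1050/197 1572/197]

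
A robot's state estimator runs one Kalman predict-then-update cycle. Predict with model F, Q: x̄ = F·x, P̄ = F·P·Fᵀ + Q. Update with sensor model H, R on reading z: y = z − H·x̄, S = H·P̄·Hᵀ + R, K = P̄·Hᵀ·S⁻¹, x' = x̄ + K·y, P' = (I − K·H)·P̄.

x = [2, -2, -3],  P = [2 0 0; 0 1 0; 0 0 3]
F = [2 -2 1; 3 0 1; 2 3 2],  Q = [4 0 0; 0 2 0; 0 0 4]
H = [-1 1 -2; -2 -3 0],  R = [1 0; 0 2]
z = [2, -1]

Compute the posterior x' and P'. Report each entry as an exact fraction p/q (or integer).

x̄ = F·x = [5, 3, -8]
P̄ = F·P·Fᵀ + Q = [19 15 8; 15 23 18; 8 18 33]
y = z − H·x̄ = [-12, 18]
S = H·P̄·Hᵀ + R = [105 124; 124 465]
K = P̄·Hᵀ·S⁻¹ = [32/1079 -6235/33449; -24/1079 -6923/33449; -560/1079 -406/33449]
x' = x̄ + K·y = [43111/33449, -15339/33449, -66580/33449]
P' = (I − K·H)·P̄ = [137866/33449 -87754/33449 -113306/33449; -87754/33449 63118/33449 75808/33449; -113306/33449 75808/33449 103237/33449]

x' = [43111/33449, -15339/33449, -66580/33449]
P' = [137866/33449 -87754/33449 -113306/33449; -87754/33449 63118/33449 75808/33449; -113306/33449 75808/33449 103237/33449]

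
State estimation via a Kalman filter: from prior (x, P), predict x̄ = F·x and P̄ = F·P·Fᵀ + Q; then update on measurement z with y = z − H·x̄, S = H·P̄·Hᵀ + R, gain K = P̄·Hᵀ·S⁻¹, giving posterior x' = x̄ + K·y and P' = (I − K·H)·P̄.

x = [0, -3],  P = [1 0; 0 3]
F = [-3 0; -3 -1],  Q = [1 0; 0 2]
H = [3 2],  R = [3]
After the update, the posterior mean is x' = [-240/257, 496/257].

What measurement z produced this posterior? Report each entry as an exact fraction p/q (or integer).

x̄ = F·x = [0, 3]
P̄ = F·P·Fᵀ + Q = [10 9; 9 14]
S = H·P̄·Hᵀ + R = [257]
K = P̄·Hᵀ·S⁻¹ = [48/257; 55/257]
x' − x̄ = [-240/257, -275/257] = K·y
y = (KᵀK)⁻¹·Kᵀ·(x' − x̄) = [-5]
z = y + H·x̄ = [-5] + [6] = [1]

z = [1]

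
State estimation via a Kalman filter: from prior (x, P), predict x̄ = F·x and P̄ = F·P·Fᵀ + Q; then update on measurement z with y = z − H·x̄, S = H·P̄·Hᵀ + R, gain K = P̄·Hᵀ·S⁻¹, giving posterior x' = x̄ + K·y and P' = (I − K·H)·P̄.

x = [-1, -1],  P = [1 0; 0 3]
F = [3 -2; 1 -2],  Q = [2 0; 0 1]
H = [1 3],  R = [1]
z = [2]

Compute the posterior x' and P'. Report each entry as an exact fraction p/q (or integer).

x' = [-1, 1]
P' = [56/15 -23/20; -23/20 37/80]

x̄ = F·x = [-1, 1]
P̄ = F·P·Fᵀ + Q = [23 15; 15 14]
y = z − H·x̄ = [0]
S = H·P̄·Hᵀ + R = [240]
K = P̄·Hᵀ·S⁻¹ = [17/60; 19/80]
x' = x̄ + K·y = [-1, 1]
P' = (I − K·H)·P̄ = [56/15 -23/20; -23/20 37/80]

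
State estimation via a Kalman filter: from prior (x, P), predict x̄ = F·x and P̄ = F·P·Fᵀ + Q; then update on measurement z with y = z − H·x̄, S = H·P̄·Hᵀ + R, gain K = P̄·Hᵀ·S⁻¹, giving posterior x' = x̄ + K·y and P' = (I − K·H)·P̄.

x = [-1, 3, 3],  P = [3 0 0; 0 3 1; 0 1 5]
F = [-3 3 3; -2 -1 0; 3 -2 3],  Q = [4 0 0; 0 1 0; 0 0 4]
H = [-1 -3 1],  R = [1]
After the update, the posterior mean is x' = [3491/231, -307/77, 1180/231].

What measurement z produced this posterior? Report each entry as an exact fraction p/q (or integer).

x̄ = F·x = [21, -1, 0]
P̄ = F·P·Fᵀ + Q = [121 6 3; 6 16 -15; 3 -15 76]
S = H·P̄·Hᵀ + R = [462]
K = P̄·Hᵀ·S⁻¹ = [-68/231; -23/154; 59/231]
x' − x̄ = [-1360/231, -230/77, 1180/231] = K·y
y = (KᵀK)⁻¹·Kᵀ·(x' − x̄) = [20]
z = y + H·x̄ = [20] + [-18] = [2]

z = [2]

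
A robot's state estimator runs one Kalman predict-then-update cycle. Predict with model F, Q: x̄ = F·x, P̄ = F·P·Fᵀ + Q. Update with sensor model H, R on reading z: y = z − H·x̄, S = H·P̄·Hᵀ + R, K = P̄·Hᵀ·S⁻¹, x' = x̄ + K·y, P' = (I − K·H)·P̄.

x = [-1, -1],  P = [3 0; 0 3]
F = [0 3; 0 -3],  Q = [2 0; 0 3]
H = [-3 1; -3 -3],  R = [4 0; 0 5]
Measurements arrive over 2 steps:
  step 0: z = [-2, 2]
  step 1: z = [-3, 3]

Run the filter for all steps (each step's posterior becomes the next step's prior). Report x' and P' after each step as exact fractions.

step 0: x' = [7305/22769, -20751/22769], P' = [6361/22769 -3501/22769; -3501/22769 12021/22769]
step 1: x' = [44168625/113168161, -141075756/113168161], P' = [30854459/113168161 -16392519/113168161; -16392519/113168161 58412199/113168161]

step 0: x̄ = F·x = [-3, 3]
step 0: P̄ = F·P·Fᵀ + Q = [29 -27; -27 30]
step 0: y = z − H·x̄ = [-14, 2]
step 0: S = H·P̄·Hᵀ + R = [457 9; 9 50]
step 0: K = P̄·Hᵀ·S⁻¹ = [-5646/22769 -1716/22769; 5631/22769 -5112/22769]
step 0: x' = x̄ + K·y = [7305/22769, -20751/22769]
step 0: P' = (I − K·H)·P̄ = [6361/22769 -3501/22769; -3501/22769 12021/22769]
step 1: x̄ = F·x = [-62253/22769, 62253/22769]
step 1: P̄ = F·P·Fᵀ + Q = [153727/22769 -108189/22769; -108189/22769 176496/22769]
step 1: y = z − H·x̄ = [-317319/22769, 3]
step 1: S = H·P̄·Hᵀ + R = [2300249/22769 9; 9 50]
step 1: K = P̄·Hᵀ·S⁻¹ = [-27238974/113168161 -8677164/113168161; 26897439/113168161 -25211808/113168161]
step 1: x' = x̄ + K·y = [44168625/113168161, -141075756/113168161]
step 1: P' = (I − K·H)·P̄ = [30854459/113168161 -16392519/113168161; -16392519/113168161 58412199/113168161]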